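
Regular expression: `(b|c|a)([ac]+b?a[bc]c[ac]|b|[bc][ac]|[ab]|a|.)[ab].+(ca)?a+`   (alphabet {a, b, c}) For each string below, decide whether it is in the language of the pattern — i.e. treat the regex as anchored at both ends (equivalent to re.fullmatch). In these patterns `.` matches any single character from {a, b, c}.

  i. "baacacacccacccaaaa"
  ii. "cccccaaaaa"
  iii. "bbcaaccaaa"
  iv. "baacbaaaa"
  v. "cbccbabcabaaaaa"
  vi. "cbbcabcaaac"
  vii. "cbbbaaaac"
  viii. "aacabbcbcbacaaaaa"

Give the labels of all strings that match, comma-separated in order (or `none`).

i, iii, iv

i → match
ii → no match
iii → match
iv → match
v → no match
vi → no match — must end with "a"
vii → no match — must end with "a"
viii → no match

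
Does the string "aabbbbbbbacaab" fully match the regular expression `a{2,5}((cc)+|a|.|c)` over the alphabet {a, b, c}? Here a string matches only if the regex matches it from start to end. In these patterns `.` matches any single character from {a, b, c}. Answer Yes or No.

No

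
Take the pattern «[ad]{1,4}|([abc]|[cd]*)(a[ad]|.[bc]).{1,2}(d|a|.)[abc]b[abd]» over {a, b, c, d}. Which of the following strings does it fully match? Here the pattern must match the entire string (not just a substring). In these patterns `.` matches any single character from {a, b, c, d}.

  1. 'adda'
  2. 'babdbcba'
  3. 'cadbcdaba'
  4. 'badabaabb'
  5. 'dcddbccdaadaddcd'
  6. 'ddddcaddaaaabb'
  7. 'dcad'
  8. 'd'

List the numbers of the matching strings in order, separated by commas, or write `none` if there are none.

1 → match
2 → match
3 → match
4 → match
5 → no match
6 → no match
7 → no match
8 → match

1, 2, 3, 4, 8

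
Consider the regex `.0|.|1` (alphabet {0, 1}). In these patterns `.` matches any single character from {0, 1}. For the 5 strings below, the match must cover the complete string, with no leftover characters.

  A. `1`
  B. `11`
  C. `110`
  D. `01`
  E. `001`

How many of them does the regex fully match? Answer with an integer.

A → match
B → no match
C → no match
D → no match
E → no match
Total matched: 1

1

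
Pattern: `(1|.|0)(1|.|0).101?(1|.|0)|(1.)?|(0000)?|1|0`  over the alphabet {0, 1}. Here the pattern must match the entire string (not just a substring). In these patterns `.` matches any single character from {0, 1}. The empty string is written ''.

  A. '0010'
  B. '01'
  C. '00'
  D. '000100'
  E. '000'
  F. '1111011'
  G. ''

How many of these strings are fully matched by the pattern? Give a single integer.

3

A → no match
B → no match
C → no match
D → match
E → no match
F → match
G → match
Total matched: 3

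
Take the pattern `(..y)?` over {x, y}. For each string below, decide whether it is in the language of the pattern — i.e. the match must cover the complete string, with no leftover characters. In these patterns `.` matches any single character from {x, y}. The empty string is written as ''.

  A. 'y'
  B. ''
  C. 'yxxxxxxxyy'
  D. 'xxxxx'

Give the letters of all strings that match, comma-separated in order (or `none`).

B

A. 'y' → no match
B. '' → match
C. 'yxxxxxxxyy' → no match
D. 'xxxxx' → no match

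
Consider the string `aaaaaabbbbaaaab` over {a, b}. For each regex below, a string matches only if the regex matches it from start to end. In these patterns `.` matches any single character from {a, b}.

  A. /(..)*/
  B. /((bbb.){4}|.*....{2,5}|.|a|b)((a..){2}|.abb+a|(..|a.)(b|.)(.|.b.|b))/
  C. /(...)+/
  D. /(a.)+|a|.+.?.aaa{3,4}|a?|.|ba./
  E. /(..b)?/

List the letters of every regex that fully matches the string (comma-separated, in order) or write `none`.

B, C

A → no match
B → match
C → match
D → no match
E → no match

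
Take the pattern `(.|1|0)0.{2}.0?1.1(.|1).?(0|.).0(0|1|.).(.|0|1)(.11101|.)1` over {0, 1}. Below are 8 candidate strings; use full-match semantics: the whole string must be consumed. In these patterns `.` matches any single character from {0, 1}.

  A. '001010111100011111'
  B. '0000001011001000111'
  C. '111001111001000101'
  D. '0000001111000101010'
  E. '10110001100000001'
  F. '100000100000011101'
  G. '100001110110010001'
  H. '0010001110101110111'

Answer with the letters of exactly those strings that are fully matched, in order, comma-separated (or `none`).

A → match
B → match
C → no match
D → no match — must end with '1'
E → no match
F → no match
G → match
H → no match

A, B, G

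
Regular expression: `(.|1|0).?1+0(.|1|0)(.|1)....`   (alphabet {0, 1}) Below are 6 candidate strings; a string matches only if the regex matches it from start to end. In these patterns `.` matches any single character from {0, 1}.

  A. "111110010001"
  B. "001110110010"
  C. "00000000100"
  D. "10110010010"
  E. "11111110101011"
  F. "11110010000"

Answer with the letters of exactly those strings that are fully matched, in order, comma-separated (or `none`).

A, B, D, E, F

A → match
B → match
C → no match
D → match
E → match
F → match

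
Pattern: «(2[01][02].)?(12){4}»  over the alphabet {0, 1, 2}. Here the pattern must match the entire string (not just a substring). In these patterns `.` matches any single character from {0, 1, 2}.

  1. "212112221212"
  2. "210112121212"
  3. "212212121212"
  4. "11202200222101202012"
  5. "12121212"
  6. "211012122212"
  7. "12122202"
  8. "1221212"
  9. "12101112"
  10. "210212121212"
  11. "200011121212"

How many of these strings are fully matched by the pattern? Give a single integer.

1 → no match
2 → match
3 → match
4 → no match
5 → match
6 → no match
7 → no match — must end with "12"
8 → no match
9 → no match
10 → match
11 → no match
Total matched: 4

4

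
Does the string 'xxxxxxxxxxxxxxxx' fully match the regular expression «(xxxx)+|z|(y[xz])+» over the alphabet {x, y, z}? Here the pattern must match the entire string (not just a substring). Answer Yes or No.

Yes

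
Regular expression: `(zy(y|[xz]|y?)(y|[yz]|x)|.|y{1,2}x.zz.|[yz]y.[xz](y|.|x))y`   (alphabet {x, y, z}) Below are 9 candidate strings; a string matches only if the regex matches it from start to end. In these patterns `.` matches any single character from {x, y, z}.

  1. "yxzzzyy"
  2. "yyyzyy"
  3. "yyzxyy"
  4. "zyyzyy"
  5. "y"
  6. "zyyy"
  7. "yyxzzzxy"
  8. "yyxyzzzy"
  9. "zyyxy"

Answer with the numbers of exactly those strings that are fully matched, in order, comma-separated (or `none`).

1 → match
2 → match
3 → match
4 → match
5 → no match
6 → match
7 → match
8 → match
9 → match

1, 2, 3, 4, 6, 7, 8, 9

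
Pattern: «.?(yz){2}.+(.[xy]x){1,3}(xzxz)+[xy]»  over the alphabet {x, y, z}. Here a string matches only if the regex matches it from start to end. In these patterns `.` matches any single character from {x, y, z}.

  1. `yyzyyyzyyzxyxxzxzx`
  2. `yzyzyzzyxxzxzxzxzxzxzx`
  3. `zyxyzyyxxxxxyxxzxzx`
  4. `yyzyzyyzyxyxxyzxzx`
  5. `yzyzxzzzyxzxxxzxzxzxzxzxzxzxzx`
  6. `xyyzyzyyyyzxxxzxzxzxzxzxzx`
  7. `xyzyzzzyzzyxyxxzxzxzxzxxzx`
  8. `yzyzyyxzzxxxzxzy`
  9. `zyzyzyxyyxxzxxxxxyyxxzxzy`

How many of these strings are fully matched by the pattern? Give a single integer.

4

1 → no match
2 → match
3 → no match
4 → no match
5 → match
6 → no match
7 → no match
8 → match
9 → match
Total matched: 4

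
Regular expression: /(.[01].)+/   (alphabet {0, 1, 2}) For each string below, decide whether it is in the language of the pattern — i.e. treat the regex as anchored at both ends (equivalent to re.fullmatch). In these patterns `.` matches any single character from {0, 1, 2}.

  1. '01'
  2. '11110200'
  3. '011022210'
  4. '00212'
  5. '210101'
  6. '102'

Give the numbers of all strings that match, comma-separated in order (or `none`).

5, 6

1 → no match
2 → no match
3 → no match
4 → no match
5 → match
6 → match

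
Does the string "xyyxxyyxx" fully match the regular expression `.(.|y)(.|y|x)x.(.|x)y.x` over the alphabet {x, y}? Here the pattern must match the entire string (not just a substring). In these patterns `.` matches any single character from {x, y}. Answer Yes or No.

Yes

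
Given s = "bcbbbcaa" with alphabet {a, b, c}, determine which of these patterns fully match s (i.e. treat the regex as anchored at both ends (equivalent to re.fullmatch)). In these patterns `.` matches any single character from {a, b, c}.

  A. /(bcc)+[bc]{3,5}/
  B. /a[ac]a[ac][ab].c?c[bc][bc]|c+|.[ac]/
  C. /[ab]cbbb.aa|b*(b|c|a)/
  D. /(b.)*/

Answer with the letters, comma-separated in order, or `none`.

A → no match — must start with "bcc"
B → no match
C → match
D → no match

C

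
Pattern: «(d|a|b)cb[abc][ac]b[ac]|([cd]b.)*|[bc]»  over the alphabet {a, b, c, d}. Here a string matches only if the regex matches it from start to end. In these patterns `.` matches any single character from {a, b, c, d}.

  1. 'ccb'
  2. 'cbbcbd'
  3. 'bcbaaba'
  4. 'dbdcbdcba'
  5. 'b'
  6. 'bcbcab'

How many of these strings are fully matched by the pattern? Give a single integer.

1 → no match
2 → match
3 → match
4 → match
5 → match
6 → no match
Total matched: 4

4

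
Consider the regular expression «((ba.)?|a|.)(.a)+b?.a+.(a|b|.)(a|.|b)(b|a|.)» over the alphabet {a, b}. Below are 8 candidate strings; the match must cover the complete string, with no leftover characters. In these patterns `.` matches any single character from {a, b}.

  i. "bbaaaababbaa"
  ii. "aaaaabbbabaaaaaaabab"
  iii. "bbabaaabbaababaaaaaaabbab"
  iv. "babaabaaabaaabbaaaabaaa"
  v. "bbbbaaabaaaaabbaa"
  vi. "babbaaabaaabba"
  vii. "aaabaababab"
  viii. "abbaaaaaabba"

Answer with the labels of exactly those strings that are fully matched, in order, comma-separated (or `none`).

i. "bbaaaababbaa" → no match
ii → no match
iii → no match
iv → match
v → no match
vi → match
vii. "aaabaababab" → no match
viii. "abbaaaaaabba" → no match

iv, vi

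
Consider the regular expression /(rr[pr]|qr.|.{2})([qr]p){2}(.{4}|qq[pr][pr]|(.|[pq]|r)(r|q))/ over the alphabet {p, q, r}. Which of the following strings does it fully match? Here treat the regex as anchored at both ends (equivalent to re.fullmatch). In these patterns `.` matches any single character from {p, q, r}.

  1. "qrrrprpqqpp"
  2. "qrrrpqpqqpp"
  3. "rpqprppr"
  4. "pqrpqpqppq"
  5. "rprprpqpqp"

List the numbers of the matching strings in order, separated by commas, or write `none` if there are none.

1, 2, 3, 4, 5

1 → match
2 → match
3 → match
4 → match
5 → match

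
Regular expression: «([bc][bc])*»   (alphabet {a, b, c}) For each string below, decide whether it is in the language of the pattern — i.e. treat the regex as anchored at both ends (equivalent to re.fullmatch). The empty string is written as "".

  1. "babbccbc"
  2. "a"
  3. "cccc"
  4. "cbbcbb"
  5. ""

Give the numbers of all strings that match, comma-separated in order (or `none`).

1 → no match
2 → no match
3 → match
4 → match
5 → match

3, 4, 5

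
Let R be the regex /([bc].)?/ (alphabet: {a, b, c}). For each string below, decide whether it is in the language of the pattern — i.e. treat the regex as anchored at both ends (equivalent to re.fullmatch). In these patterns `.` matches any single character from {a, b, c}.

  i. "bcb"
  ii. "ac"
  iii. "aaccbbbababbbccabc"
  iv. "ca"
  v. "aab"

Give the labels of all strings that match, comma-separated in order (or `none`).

i. "bcb" → no match
ii. "ac" → no match
iii → no match
iv. "ca" → match
v. "aab" → no match

iv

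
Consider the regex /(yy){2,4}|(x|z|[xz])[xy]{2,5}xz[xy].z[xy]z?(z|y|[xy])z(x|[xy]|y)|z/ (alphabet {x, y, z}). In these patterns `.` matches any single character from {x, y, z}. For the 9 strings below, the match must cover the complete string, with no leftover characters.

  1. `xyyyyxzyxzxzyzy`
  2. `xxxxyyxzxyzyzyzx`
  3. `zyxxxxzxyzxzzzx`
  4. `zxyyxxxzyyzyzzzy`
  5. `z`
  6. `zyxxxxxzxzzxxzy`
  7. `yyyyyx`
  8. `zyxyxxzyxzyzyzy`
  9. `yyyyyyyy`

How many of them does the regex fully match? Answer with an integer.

1 → match
2 → match
3 → match
4 → match
5. `z` → match
6 → match
7. `yyyyyx` → no match
8 → match
9. `yyyyyyyy` → match
Total matched: 8

8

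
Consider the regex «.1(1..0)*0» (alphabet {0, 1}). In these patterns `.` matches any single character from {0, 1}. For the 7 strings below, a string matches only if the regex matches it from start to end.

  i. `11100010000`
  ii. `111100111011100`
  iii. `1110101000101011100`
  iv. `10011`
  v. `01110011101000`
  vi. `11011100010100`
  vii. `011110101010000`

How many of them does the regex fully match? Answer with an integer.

4

i → match
ii → match
iii → match
iv → no match — must end with `0`
v → no match
vi → no match
vii → match
Total matched: 4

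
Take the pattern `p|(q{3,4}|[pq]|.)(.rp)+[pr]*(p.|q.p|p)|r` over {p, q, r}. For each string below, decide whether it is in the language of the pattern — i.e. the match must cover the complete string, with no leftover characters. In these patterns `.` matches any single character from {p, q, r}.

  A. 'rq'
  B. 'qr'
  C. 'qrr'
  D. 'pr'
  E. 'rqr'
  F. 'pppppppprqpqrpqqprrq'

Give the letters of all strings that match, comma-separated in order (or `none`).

A. 'rq' → no match
B. 'qr' → no match
C. 'qrr' → no match
D. 'pr' → no match
E. 'rqr' → no match
F → no match

none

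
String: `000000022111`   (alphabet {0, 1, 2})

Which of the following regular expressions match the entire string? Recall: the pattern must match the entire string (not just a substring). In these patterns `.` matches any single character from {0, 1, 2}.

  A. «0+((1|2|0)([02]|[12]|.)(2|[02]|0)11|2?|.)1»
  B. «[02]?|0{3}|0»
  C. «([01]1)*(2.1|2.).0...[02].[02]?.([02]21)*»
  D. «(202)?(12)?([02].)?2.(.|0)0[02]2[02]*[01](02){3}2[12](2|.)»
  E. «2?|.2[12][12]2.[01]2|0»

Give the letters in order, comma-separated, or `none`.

A → match
B → no match
C → no match
D → no match
E → no match

A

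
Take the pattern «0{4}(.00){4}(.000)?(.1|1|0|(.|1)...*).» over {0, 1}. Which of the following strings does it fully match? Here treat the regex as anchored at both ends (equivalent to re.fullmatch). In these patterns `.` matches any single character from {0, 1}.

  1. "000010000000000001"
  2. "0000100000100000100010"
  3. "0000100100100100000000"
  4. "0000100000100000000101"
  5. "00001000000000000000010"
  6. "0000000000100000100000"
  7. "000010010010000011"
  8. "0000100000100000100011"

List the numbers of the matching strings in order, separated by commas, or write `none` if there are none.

1, 2, 3, 4, 5, 6, 7, 8

1 → match
2 → match
3 → match
4 → match
5 → match
6 → match
7 → match
8 → match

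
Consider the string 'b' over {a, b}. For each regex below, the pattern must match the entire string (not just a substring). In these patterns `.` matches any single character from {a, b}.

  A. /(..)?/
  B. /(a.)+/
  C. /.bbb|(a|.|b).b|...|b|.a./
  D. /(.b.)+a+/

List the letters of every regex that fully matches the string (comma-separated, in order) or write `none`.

C

A → no match
B → no match — must start with 'a'
C → match
D → no match — must end with 'a'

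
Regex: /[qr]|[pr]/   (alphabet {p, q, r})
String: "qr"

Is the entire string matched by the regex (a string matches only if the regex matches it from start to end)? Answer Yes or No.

No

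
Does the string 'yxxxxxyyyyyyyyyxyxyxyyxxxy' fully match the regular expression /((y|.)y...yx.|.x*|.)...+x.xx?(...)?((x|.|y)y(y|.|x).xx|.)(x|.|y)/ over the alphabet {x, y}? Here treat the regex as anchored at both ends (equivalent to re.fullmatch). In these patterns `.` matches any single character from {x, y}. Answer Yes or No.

No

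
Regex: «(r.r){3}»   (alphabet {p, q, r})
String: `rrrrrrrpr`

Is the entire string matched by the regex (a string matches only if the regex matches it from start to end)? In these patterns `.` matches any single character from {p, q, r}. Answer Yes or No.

Yes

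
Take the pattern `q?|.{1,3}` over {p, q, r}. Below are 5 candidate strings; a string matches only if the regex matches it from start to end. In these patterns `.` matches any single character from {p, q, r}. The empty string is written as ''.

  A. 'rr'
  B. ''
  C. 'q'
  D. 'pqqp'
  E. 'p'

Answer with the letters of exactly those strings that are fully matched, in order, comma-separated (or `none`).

A, B, C, E

A → match
B → match
C → match
D → no match
E → match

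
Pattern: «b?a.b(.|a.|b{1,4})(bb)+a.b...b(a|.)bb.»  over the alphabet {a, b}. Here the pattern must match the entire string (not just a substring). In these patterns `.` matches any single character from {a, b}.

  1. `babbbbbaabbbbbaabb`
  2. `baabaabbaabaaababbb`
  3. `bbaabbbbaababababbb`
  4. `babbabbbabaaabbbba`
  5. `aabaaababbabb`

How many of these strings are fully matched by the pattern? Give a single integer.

1 → no match
2 → match
3 → no match
4 → no match
5 → no match
Total matched: 1

1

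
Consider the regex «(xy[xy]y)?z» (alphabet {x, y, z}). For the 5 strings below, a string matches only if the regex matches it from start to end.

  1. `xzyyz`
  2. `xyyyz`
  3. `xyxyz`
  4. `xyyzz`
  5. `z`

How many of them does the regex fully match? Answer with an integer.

1 → no match
2 → match
3 → match
4 → no match
5 → match
Total matched: 3

3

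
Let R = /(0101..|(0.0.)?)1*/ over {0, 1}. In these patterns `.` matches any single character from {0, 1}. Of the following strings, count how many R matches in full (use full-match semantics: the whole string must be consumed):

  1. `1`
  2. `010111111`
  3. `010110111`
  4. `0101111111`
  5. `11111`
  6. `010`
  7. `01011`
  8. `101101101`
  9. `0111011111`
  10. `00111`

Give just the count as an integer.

1 → match
2 → match
3 → match
4 → match
5 → match
6 → no match
7 → match
8 → no match
9 → no match
10 → no match
Total matched: 6

6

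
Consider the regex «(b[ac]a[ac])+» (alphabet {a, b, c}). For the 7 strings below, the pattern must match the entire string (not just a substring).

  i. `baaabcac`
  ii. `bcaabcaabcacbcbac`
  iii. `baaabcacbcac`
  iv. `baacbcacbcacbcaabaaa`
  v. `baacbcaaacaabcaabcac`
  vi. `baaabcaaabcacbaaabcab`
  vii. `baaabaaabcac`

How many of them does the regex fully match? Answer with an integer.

i → match
ii → no match
iii → match
iv → match
v → no match
vi → no match
vii → match
Total matched: 4

4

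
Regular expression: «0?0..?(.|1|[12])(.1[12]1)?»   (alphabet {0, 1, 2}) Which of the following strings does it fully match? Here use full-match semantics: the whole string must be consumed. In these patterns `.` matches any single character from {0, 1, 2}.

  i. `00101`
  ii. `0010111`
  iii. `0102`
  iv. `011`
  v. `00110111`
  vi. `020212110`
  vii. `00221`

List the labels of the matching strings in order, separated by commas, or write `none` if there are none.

i, ii, iii, iv, v, vii

i → match
ii → match
iii → match
iv → match
v → match
vi → no match
vii → match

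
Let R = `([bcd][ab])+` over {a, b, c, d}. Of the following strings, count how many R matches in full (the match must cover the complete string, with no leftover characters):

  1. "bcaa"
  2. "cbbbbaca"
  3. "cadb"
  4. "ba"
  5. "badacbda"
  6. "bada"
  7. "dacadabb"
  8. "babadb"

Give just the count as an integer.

7

1 → no match
2 → match
3 → match
4 → match
5 → match
6 → match
7 → match
8 → match
Total matched: 7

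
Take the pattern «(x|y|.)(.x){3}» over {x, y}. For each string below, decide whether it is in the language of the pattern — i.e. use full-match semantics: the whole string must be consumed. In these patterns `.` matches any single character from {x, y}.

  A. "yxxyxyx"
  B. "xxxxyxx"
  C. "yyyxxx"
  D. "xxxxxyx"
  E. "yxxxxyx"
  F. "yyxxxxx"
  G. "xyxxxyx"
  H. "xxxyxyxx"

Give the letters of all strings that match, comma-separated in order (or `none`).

A, D, E, F, G

A → match
B → no match
C → no match
D → match
E → match
F → match
G → match
H → no match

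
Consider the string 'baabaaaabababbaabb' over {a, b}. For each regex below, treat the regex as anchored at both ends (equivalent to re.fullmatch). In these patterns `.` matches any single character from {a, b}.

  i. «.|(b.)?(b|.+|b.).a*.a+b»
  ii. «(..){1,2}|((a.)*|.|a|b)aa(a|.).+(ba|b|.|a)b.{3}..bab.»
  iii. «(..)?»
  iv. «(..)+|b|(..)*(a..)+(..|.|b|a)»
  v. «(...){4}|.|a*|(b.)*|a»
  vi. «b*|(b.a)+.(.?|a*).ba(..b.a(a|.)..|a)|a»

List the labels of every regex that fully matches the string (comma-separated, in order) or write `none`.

i → no match
ii → no match
iii → no match
iv → match
v → no match
vi → match

iv, vi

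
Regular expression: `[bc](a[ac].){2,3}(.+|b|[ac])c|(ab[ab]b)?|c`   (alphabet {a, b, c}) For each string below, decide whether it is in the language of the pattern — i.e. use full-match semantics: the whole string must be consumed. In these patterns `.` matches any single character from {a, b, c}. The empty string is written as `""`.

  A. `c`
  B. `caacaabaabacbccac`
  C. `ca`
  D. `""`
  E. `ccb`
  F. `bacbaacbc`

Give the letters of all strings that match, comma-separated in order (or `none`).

A, B, D, F

A. `c` → match
B → match
C. `ca` → no match
D. `""` → match
E. `ccb` → no match
F. `bacbaacbc` → match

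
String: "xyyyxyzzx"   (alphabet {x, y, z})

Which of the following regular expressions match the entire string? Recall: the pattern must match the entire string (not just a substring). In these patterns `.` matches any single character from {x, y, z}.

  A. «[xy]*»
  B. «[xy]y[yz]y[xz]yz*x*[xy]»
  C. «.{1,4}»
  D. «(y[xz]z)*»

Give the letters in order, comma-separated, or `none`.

A → no match
B → match
C → no match
D → no match

B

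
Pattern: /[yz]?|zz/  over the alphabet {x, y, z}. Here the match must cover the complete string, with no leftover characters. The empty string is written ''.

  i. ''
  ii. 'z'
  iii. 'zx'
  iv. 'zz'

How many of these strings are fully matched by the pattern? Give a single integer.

i. '' → match
ii. 'z' → match
iii. 'zx' → no match
iv. 'zz' → match
Total matched: 3

3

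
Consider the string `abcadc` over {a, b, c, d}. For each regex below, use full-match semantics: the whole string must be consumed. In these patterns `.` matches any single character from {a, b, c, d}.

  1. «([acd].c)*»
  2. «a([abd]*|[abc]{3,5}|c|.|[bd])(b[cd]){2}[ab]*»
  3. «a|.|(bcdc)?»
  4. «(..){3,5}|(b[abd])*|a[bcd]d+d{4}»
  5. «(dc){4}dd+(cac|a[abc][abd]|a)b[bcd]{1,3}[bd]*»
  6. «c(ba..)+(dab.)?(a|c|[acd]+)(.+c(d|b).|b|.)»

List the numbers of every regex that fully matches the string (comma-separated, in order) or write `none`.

1, 4

1 → match
2 → no match
3 → no match
4 → match
5 → no match — must start with `dc`
6 → no match — must start with `cba`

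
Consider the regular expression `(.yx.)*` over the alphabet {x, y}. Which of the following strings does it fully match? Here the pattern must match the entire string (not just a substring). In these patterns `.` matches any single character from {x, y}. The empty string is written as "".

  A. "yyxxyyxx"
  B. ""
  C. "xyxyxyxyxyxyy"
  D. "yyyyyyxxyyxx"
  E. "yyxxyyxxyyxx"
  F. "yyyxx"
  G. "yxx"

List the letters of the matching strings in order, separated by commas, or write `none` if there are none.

A → match
B → match
C → no match
D → no match
E → match
F → no match
G → no match

A, B, E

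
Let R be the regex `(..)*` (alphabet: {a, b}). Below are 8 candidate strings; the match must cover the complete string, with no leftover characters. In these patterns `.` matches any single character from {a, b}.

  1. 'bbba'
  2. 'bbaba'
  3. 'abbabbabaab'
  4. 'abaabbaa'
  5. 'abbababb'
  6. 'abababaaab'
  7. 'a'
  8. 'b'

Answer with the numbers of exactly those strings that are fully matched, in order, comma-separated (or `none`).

1 → match
2 → no match
3 → no match
4 → match
5 → match
6 → match
7 → no match
8 → no match

1, 4, 5, 6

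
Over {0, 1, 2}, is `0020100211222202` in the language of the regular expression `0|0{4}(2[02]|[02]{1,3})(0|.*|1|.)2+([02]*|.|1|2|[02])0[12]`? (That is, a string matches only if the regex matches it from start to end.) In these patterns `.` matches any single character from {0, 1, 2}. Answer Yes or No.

No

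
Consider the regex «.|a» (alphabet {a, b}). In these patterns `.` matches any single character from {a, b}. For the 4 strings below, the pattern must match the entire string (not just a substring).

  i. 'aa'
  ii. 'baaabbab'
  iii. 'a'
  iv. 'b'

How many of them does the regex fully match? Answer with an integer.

2

i → no match
ii → no match
iii → match
iv → match
Total matched: 2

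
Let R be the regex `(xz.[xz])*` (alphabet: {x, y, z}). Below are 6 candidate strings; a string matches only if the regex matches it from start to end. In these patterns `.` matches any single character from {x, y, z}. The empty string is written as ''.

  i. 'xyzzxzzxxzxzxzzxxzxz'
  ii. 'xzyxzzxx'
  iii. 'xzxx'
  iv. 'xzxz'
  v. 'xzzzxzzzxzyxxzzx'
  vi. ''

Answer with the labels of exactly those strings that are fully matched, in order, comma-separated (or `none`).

iii, iv, v, vi

i → no match
ii → no match
iii → match
iv → match
v → match
vi → match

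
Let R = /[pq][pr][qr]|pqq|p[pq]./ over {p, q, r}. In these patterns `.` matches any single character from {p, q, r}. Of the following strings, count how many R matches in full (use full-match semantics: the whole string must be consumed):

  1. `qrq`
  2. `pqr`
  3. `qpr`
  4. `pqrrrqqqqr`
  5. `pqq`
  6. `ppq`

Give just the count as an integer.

1. `qrq` → match
2. `pqr` → match
3. `qpr` → match
4. `pqrrrqqqqr` → no match
5. `pqq` → match
6. `ppq` → match
Total matched: 5

5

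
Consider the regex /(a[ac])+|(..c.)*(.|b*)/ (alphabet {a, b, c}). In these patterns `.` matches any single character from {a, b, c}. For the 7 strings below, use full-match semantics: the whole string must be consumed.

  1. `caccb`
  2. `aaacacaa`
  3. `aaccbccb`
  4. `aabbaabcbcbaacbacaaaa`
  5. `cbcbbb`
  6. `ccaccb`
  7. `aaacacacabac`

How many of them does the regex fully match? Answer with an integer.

4

1 → match
2 → match
3 → match
4 → no match
5 → match
6 → no match
7 → no match
Total matched: 4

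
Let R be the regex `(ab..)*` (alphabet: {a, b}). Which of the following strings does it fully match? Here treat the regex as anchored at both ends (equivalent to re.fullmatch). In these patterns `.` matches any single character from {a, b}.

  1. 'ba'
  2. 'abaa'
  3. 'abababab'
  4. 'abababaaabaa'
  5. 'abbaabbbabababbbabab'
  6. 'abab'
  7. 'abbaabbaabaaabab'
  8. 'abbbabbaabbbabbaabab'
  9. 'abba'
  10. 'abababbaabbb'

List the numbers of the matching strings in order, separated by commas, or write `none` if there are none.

1. 'ba' → no match
2. 'abaa' → match
3. 'abababab' → match
4. 'abababaaabaa' → match
5 → match
6. 'abab' → match
7 → match
8 → match
9. 'abba' → match
10. 'abababbaabbb' → match

2, 3, 4, 5, 6, 7, 8, 9, 10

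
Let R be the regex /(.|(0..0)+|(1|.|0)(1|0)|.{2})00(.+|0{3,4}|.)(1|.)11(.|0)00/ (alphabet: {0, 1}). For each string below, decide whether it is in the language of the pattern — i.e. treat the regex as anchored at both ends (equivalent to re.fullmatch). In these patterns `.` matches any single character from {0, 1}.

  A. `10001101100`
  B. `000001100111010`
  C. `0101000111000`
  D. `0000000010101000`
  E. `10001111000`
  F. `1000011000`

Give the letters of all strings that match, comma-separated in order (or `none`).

E, F

A → no match
B → no match — must end with `00`
C → no match
D → no match
E → match
F → match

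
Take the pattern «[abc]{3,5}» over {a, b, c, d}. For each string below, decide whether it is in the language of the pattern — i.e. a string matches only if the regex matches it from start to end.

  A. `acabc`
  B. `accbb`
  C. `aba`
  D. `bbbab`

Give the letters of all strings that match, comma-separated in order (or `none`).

A, B, C, D

A. `acabc` → match
B. `accbb` → match
C. `aba` → match
D. `bbbab` → match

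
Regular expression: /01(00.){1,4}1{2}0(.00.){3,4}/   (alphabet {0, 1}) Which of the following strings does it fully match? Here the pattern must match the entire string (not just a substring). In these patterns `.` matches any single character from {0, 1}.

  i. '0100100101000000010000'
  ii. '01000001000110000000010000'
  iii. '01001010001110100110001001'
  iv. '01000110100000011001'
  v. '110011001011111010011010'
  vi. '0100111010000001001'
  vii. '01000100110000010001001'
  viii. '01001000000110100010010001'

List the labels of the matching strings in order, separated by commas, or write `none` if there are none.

i → no match
ii → match
iii → no match
iv → match
v → no match — must start with '0100'
vi → no match
vii → no match
viii → match

ii, iv, viii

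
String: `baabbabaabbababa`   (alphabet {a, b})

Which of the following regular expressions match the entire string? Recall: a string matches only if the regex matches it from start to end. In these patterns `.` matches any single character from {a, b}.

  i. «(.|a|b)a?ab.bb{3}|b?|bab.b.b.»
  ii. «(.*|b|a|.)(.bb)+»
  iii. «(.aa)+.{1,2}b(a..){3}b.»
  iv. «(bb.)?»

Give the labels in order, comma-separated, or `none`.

iii

i → no match
ii → no match — must end with `bb`
iii → match
iv → no match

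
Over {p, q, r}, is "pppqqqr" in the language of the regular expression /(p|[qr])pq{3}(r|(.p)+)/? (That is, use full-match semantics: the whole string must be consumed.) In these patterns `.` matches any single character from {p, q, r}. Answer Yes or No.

No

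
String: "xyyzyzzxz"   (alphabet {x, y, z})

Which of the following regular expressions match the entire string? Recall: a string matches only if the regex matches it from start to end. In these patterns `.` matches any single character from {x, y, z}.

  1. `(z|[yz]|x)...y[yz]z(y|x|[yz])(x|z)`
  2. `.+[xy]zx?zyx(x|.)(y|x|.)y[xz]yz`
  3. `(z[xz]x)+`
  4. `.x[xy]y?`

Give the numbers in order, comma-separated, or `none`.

1

1 → match
2 → no match — must end with "yz"
3 → no match — must start with "z"
4 → no match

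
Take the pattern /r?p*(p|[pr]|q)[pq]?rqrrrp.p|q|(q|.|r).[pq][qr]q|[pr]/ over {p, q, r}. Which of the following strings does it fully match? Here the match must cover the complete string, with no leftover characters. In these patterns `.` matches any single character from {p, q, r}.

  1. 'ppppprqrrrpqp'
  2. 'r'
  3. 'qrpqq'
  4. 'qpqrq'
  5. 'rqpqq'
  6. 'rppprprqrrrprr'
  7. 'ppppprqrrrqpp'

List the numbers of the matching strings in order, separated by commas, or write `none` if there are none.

1, 2, 3, 4, 5

1 → match
2 → match
3 → match
4 → match
5 → match
6 → no match
7 → no match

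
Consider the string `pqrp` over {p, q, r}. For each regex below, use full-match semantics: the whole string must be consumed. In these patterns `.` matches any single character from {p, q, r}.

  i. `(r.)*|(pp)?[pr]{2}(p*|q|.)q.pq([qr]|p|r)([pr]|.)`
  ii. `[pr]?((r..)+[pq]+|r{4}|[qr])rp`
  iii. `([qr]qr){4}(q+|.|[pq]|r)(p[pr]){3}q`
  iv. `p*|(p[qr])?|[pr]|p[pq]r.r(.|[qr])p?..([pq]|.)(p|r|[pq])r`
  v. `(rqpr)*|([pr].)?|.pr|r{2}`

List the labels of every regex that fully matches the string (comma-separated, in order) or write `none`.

ii

i → no match
ii → match
iii → no match — must end with `q`
iv → no match
v → no match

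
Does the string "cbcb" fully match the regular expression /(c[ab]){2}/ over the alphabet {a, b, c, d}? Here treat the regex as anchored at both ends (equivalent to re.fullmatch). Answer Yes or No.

Yes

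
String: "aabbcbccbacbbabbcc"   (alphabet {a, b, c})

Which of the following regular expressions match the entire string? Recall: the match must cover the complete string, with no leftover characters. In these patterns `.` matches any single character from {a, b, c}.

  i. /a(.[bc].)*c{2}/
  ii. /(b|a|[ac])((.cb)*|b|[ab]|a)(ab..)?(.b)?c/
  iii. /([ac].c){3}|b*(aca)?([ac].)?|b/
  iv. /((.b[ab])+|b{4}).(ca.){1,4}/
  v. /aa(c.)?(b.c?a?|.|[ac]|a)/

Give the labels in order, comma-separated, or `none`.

i → match
ii → no match
iii → no match
iv → no match
v → no match

i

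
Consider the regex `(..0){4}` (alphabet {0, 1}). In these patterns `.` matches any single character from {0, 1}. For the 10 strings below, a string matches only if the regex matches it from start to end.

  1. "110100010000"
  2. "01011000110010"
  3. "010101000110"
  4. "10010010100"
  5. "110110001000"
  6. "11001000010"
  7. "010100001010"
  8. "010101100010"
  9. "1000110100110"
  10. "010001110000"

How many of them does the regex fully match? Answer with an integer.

1

1 → match
2 → no match
3 → no match
4 → no match
5 → no match
6 → no match
7 → no match
8 → no match
9 → no match
10 → no match
Total matched: 1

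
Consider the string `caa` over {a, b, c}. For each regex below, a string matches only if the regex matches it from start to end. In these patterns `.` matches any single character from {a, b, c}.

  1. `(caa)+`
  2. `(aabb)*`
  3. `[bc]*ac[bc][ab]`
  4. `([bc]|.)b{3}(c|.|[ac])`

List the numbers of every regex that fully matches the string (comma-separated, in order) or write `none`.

1

1 → match
2 → no match
3 → no match
4 → no match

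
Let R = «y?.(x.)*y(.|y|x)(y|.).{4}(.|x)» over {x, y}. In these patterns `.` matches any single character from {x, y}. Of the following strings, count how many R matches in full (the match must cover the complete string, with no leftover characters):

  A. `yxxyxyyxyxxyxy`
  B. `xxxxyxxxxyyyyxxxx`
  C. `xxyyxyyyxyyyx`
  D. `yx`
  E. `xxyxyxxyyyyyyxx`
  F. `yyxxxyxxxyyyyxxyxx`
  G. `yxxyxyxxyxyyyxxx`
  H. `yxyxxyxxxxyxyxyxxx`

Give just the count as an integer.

A → match
B → match
C → no match
D. `yx` → no match
E → match
F → match
G → match
H → no match
Total matched: 5

5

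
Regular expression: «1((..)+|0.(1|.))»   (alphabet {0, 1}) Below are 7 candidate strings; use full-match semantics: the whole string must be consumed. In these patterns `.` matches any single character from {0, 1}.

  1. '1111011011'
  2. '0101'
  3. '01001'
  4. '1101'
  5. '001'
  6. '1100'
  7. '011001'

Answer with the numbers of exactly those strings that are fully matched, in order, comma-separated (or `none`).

1 → no match
2 → no match — must start with '1'
3 → no match — must start with '1'
4 → no match
5 → no match — must start with '1'
6 → no match
7 → no match — must start with '1'

none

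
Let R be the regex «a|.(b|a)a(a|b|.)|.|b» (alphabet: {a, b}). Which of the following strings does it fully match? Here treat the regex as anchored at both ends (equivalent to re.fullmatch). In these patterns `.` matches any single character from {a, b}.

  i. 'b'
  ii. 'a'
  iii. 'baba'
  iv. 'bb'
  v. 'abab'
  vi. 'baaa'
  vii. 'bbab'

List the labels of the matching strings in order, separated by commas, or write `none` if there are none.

i, ii, v, vi, vii

i → match
ii → match
iii → no match
iv → no match
v → match
vi → match
vii → match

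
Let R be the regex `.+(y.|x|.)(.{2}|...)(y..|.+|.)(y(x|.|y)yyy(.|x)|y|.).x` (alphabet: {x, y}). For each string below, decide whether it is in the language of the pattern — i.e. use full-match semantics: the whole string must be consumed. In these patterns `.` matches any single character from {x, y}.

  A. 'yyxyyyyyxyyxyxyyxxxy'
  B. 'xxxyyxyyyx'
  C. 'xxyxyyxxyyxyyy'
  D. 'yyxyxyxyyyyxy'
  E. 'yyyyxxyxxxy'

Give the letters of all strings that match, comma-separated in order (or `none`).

A → no match — must end with 'x'
B → match
C → no match — must end with 'x'
D → no match — must end with 'x'
E → no match — must end with 'x'

B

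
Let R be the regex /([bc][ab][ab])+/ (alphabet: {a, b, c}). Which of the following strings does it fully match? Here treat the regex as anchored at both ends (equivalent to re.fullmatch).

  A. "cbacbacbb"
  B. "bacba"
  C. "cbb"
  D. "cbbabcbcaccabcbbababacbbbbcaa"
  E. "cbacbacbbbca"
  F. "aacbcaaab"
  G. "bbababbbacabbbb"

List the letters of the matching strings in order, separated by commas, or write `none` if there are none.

A. "cbacbacbb" → match
B. "bacba" → no match
C. "cbb" → match
D → no match
E. "cbacbacbbbca" → no match
F. "aacbcaaab" → no match
G → match

A, C, G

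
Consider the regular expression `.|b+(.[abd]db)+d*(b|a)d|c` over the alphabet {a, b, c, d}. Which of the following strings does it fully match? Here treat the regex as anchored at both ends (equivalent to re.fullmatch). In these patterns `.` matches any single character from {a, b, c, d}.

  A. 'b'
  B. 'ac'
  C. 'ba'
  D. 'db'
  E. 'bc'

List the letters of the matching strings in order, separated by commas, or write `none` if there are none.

A → match
B → no match
C → no match
D → no match
E → no match

A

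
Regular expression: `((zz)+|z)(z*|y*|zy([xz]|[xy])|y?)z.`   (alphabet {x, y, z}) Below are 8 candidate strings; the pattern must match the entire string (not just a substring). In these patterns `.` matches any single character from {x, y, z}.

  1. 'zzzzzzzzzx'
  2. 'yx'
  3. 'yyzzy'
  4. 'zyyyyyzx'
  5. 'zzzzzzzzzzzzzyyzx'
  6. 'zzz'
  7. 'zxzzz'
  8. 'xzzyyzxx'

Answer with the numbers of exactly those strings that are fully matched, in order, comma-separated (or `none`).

1 → match
2 → no match
3 → no match
4 → match
5 → match
6 → match
7 → no match
8 → no match

1, 4, 5, 6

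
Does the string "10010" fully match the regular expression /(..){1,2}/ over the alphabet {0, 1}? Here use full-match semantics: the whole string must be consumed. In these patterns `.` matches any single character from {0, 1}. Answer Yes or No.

No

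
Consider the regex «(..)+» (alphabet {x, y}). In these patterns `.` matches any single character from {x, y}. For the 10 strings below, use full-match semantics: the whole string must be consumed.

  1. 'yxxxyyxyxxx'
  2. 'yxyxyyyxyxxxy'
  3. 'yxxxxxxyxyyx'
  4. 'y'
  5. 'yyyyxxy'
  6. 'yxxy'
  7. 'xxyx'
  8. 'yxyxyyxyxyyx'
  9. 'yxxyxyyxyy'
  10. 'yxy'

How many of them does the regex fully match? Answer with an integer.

5

1 → no match
2 → no match
3 → match
4 → no match
5 → no match
6 → match
7 → match
8 → match
9 → match
10 → no match
Total matched: 5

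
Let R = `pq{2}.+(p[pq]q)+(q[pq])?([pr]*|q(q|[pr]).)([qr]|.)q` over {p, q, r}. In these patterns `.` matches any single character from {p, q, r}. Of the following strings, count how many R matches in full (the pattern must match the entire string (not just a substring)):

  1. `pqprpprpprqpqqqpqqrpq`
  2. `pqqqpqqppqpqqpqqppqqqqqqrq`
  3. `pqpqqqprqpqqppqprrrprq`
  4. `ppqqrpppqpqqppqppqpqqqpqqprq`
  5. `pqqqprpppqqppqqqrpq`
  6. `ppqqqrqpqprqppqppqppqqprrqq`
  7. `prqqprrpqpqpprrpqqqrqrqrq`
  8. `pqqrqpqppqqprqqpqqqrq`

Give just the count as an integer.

2

1 → no match
2 → match
3 → no match
4 → no match — must start with `pq`
5 → match
6 → no match — must start with `pq`
7 → no match — must start with `pq`
8 → no match
Total matched: 2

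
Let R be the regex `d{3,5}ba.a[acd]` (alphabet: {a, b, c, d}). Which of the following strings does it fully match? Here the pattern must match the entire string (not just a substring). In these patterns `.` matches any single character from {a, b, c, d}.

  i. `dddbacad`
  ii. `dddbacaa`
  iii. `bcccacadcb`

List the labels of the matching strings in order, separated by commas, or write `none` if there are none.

i → match
ii → match
iii → no match — must start with `d`

i, ii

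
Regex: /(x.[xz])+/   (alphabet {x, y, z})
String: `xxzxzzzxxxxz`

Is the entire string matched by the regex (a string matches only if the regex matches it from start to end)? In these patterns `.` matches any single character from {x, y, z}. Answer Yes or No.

No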